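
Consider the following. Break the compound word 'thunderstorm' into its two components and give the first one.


Split 'thunderstorm' into 'thunder' + 'storm'. The first part is 'thunder'.

thunder


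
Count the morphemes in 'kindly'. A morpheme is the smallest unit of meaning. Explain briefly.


Decomposition: kind (root) + -ly (suffix) = 2 morpheme(s)

2 morphemes


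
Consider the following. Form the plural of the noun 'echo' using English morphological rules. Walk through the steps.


Apply rule: Add -es (consonant + o). 'echo' becomes 'echoes'.

echoes


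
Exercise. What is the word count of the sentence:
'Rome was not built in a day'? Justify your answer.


Split into words: Rome | was | not | built | in | a | day = 7 words.

7


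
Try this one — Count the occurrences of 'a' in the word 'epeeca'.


Letter 'a' in 'epeeca': found at position(s) 6 = 1 occurrence(s).

1


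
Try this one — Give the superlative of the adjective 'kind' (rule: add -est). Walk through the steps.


Apply superlative formation (add -est): 'kind' -> 'kindest'.

kindest


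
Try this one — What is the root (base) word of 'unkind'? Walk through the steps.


Remove prefix 'un' from 'unkind' to get root 'kind'.

kind


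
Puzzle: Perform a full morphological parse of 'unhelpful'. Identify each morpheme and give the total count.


Step 1: Identify prefix: 'un' (meaning: not/reverse)
Step 2: Identify root: 'help'
Step 3: Identify suffix(es): 'ful'
Decomposition: un- (prefix: not/reverse) + help (root) + -ful (suffix: full of)
Total morphemes: 3

3 morphemes (un- (prefix: not/reverse) + help (root) + -ful (suffix: full of))


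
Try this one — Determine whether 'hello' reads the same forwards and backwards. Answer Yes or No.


Forward: 'hello'
Reversed: 'olleh'
They differ.

No


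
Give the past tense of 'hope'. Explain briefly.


Apply rule: Add -d (word ends in -e). 'hope' becomes 'hoped'.

hoped


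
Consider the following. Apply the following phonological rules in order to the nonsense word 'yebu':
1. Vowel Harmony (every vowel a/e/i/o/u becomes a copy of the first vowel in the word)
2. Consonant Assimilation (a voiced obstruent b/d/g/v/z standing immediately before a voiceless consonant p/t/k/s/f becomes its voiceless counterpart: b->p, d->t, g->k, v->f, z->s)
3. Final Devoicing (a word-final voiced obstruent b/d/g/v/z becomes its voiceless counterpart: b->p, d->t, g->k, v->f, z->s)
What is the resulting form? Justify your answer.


Starting form: 'yebu'
Rule 1: Vowel Harmony: all vowels become 'e' (matching first vowel). 'yebu' -> 'yebe'
Rule 2: Consonant Assimilation: no voiced obstruent (b/d/g/v/z) stands immediately before a voiceless consonant (p/t/k/s/f). No change.
Rule 3: Final Devoicing: the word ends in the vowel 'e', not a consonant. No change.
Final form: 'yebe'

yebe


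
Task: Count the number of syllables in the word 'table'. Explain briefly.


Break 'table' into syllables: ta-ble -> ta | ble = 2 syllables

2 syllables


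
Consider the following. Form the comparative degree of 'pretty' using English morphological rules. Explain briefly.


Apply comparative formation (consonant + y: change y to i, add -er): 'pretty' -> 'prettier'.

prettier


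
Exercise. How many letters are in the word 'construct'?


Spell out 'construct' and number each letter: c(1), o(2), n(3), s(4), t(5), r(6), u(7), c(8), t(9). Total: 9 letters.

9


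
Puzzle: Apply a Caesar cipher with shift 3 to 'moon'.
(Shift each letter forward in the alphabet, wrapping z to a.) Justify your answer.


Shift each letter by 3: m -> p, o -> r, o -> r, n -> q. Result: 'prrq'.

prrq


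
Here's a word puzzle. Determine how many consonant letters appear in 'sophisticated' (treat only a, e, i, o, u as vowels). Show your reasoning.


Consonants in 'sophisticated': s, p, h, s, t, c, t, d = 8 consonants.

8


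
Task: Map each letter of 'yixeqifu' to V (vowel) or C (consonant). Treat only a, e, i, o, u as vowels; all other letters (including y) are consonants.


Letter mapping: y = C, i = V, x = C, e = V, q = C, i = V, f = C, u = V.

CVCVCVCV


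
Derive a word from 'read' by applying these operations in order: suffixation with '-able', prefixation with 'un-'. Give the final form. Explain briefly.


Step 1: Add suffix '-able' to 'read' = 'readable'
Step 2: Add prefix 'un-' to 'readable' = 'unreadable'

unreadable


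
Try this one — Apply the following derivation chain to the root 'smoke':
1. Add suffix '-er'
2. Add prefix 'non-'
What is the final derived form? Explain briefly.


Step 1: Add suffix '-er' to 'smoke' = 'smoker'
Step 2: Add prefix 'non-' to 'smoker' = 'nonsmoker'

nonsmoker


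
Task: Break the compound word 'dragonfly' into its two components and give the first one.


Split 'dragonfly' into 'dragon' + 'fly'. The first part is 'dragon'.

dragon


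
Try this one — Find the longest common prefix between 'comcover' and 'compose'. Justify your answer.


Compare from the start: 3 characters match: 'com'. Mismatch at position 4: 'c' vs 'p'.

com


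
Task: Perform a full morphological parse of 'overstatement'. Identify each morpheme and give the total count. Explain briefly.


Step 1: Identify prefix: 'over' (meaning: excessively)
Step 2: Identify root: 'state'
Step 3: Identify suffix(es): 'ment'
Decomposition: over- (prefix: excessively) + state (root) + -ment (suffix: action/result)
Total morphemes: 3

3 morphemes (over- (prefix: excessively) + state (root) + -ment (suffix: action/result))


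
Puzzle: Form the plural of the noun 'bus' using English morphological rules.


Apply rule: Add -es (sibilant/fricative ending). 'bus' becomes 'buses'.

buses


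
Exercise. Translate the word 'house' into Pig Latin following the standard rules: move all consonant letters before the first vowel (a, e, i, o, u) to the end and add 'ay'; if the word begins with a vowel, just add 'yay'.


'house': move consonant cluster 'h' to end and add 'ay': 'ousehay'.

ousehay


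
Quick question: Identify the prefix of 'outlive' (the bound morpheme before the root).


The word 'outlive' = 'out' (prefix) + 'live' (root). The prefix is 'out'.

out


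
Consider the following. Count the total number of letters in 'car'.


Spell out 'car' and number each letter: c(1), a(2), r(3). Total: 3 letters.

3


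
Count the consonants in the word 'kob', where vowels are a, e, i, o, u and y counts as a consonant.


Consonants in 'kob': k, b = 2 consonants.

2


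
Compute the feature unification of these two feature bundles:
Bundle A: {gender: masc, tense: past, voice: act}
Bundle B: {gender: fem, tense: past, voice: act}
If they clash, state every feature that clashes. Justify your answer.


Compare features:
gender: A=masc vs B=fem -> CLASH
tense: A=past vs B=past -> unified: past
voice: A=act vs B=act -> unified: act
Clash detected on feature 'gender' (masc vs fem); unification fails.

CLASH on 'gender' (masc vs fem)


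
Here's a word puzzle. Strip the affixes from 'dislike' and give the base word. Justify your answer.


Remove prefix 'dis' from 'dislike' to get root 'like'.

like


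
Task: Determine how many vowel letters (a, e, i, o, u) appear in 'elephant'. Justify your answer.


Vowels in 'elephant': e, e, a = 3 vowels.

3


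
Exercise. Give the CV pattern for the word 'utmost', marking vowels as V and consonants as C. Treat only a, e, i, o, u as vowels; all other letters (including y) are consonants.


Letter mapping: u = V, t = C, m = C, o = V, s = C, t = C.

VCCVCC


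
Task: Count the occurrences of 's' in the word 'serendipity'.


Letter 's' in 'serendipity': found at position(s) 1 = 1 occurrence(s).

1


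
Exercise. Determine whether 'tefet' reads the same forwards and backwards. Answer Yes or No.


Forward: 'tefet'
Reversed: 'tefet'
They are identical.

Yes


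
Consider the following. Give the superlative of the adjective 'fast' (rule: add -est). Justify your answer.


Apply superlative formation (add -est): 'fast' -> 'fastest'.

fastest


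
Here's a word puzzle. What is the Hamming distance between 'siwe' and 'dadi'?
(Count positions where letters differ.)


Alignment:
Position 1: 's' vs 'd' = DIFFER
Position 2: 'i' vs 'a' = DIFFER
Position 3: 'w' vs 'd' = DIFFER
Position 4: 'e' vs 'i' = DIFFER
Total differences: 4

4


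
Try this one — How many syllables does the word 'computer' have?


Break 'computer' into syllables: com-pu-ter -> com | pu | ter = 3 syllables

3 syllables


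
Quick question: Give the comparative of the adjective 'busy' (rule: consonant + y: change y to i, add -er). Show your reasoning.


Apply comparative formation (consonant + y: change y to i, add -er): 'busy' -> 'busier'.

busier


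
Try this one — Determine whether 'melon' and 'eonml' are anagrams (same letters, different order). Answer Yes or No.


Sorted letters of 'melon': 'elmno'
Sorted letters of 'eonml': 'elmno'
They match.

Yes


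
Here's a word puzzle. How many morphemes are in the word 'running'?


Decomposition: run (root) + -ing (suffix) = 2 morpheme(s)

2 morphemes


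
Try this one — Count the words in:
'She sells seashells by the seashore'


Split into words: She | sells | seashells | by | the | seashore = 6 words.

6


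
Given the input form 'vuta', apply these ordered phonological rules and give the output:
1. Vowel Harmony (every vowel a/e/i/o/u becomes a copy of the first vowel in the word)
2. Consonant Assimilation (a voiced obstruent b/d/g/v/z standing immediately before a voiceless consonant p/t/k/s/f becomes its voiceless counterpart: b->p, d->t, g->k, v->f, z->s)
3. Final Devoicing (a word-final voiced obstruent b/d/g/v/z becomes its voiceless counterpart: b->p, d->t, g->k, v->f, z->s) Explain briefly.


Starting form: 'vuta'
Rule 1: Vowel Harmony: all vowels become 'u' (matching first vowel). 'vuta' -> 'vutu'
Rule 2: Consonant Assimilation: no voiced obstruent (b/d/g/v/z) stands immediately before a voiceless consonant (p/t/k/s/f). No change.
Rule 3: Final Devoicing: the word ends in the vowel 'u', not a consonant. No change.
Final form: 'vutu'

vutu


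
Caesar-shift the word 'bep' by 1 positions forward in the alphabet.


Shift each letter by 1: b -> c, e -> f, p -> q. Result: 'cfq'.

cfq


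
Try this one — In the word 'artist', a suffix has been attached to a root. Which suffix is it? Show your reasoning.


The word 'artist' = 'art' (root) + '-ist' (suffix). The suffix is '-ist'.

ist


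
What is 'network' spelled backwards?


Reverse 'network' character by character: 'krowten'.

krowten


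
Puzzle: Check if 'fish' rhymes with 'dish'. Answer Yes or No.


Rime (stressed vowel + following sounds) of 'fish': -ish = /ɪʃ/
Rime of 'dish': -ish = /ɪʃ/
/ɪʃ/ and /ɪʃ/ are the same ending sound, so the words rhyme.

Yes


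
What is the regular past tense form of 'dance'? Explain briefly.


Apply rule: Add -d (word ends in -e). 'dance' becomes 'danced'.

danced


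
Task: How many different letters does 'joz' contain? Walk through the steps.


Unique letters in 'joz': {j, o, z} = 3 distinct letters.

3


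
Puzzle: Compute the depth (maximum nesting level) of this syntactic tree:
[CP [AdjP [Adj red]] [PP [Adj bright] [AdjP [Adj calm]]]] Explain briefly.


Count bracket nesting levels:
'[' at pos 0: depth = 1
'[' at pos 4: depth = 2
'[' at pos 10: depth = 3
'[' at pos 21: depth = 2
'[' at pos 25: depth = 3
'[' at pos 38: depth = 3
'[' at pos 44: depth = 4
Maximum depth reached: 4

4


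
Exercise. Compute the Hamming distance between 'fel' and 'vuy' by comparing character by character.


Alignment:
Position 1: 'f' vs 'v' = DIFFER
Position 2: 'e' vs 'u' = DIFFER
Position 3: 'l' vs 'y' = DIFFER
Total differences: 3

3


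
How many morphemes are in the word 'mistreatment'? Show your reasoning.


Decomposition: mis- (prefix) + treat (root) + -ment (suffix) = 3 morpheme(s)

3 morphemes


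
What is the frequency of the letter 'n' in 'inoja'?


Letter 'n' in 'inoja': found at position(s) 2 = 1 occurrence(s).

1


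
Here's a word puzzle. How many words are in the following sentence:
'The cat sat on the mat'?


Split into words: The | cat | sat | on | the | mat = 6 words.

6


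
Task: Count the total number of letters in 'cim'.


Spell out 'cim' and number each letter: c(1), i(2), m(3). Total: 3 letters.

3


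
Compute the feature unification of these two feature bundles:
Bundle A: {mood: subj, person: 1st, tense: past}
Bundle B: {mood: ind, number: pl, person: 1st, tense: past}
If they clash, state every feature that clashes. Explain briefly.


Compare features:
mood: A=subj vs B=ind -> CLASH
number: A=_ vs B=pl -> unified: pl
person: A=1st vs B=1st -> unified: 1st
tense: A=past vs B=past -> unified: past
Clash detected on feature 'mood' (subj vs ind); unification fails.

CLASH on 'mood' (subj vs ind)


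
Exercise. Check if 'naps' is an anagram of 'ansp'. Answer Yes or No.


Sorted letters of 'naps': 'anps'
Sorted letters of 'ansp': 'anps'
They match.

Yes


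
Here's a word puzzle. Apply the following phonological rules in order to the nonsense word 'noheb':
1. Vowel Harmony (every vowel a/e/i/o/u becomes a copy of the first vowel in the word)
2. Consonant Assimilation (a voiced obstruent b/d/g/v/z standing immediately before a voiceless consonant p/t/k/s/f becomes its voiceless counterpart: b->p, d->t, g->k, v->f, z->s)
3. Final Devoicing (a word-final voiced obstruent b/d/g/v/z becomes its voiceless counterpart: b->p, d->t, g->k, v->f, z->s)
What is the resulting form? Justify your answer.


Starting form: 'noheb'
Rule 1: Vowel Harmony: all vowels become 'o' (matching first vowel). 'noheb' -> 'nohob'
Rule 2: Consonant Assimilation: no voiced obstruent (b/d/g/v/z) stands immediately before a voiceless consonant (p/t/k/s/f). No change.
Rule 3: Final Devoicing: word-final voiced obstruent 'b' becomes voiceless 'p'. 'nohob' -> 'nohop'
Final form: 'nohop'

nohop


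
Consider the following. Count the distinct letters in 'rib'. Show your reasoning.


Unique letters in 'rib': {b, i, r} = 3 distinct letters.

3


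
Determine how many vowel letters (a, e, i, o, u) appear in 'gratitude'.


Vowels in 'gratitude': a, i, u, e = 4 vowels.

4


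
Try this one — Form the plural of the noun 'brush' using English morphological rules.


Apply rule: Add -es (sibilant/fricative ending). 'brush' becomes 'brushes'.

brushes


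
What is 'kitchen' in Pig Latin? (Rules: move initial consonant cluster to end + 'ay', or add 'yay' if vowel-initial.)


'kitchen': move consonant cluster 'k' to end and add 'ay': 'itchenkay'.

itchenkay


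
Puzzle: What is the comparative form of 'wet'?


Apply comparative formation (double final consonant, add -er): 'wet' -> 'wetter'.

wetter


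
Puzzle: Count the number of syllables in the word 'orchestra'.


Break 'orchestra' into syllables: or-ches-tra -> or | ches | tra = 3 syllables

3 syllables


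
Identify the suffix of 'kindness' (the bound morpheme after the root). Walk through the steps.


The word 'kindness' = 'kind' (root) + '-ness' (suffix). The suffix is '-ness'.

ness


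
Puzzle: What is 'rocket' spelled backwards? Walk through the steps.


Reverse 'rocket' character by character: 'tekcor'.

tekcor


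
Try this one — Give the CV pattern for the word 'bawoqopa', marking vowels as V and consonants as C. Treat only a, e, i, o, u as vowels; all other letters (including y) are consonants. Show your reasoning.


Letter mapping: b = C, a = V, w = C, o = V, q = C, o = V, p = C, a = V.

CVCVCVCV


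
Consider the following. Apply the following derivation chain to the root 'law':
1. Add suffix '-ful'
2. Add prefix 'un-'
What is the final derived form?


Step 1: Add suffix '-ful' to 'law' = 'lawful'
Step 2: Add prefix 'un-' to 'lawful' = 'unlawful'

unlawful


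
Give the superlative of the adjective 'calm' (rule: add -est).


Apply superlative formation (add -est): 'calm' -> 'calmest'.

calmest


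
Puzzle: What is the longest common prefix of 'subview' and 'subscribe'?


Compare from the start: 3 characters match: 'sub'. Mismatch at position 4: 'v' vs 's'.

sub


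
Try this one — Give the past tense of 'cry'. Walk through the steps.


Apply rule: Change -y to -ied. 'cry' becomes 'cried'.

cried


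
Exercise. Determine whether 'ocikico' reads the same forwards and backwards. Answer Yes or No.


Forward: 'ocikico'
Reversed: 'ocikico'
They are identical.

Yes


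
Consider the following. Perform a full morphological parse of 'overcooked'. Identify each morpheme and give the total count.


Step 1: Identify prefix: 'over' (meaning: excessively)
Step 2: Identify root: 'cook'
Step 3: Identify suffix(es): 'ed'
Decomposition: over- (prefix: excessively) + cook (root) + -ed (suffix: past)
Total morphemes: 3

3 morphemes (over- (prefix: excessively) + cook (root) + -ed (suffix: past))


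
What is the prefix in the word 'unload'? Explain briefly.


The word 'unload' = 'un' (prefix) + 'load' (root). The prefix is 'un'.

un


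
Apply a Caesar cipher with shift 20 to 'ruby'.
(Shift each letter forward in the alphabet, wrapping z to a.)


Shift each letter by 20: r -> l, u -> o, b -> v, y -> s. Result: 'lovs'.

lovs


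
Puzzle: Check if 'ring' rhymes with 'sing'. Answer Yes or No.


Rime (stressed vowel + following sounds) of 'ring': -ing = /ɪŋ/
Rime of 'sing': -ing = /ɪŋ/
/ɪŋ/ and /ɪŋ/ are the same ending sound, so the words rhyme.

Yes


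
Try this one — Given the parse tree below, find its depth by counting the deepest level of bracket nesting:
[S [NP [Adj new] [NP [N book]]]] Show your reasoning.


Count bracket nesting levels:
'[' at pos 0: depth = 1
'[' at pos 3: depth = 2
'[' at pos 7: depth = 3
'[' at pos 17: depth = 3
'[' at pos 21: depth = 4
Maximum depth reached: 4

4


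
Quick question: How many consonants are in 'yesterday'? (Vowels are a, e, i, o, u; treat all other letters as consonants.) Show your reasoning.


Consonants in 'yesterday': y, s, t, r, d, y = 6 consonants.

6


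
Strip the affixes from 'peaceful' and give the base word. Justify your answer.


Remove suffix '-ful' from 'peaceful' to get root 'peace'.

peace


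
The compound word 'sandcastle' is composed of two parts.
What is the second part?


Split 'sandcastle' into 'sand' + 'castle'. The second part is 'castle'.

castle


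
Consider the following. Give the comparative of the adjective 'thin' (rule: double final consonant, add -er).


Apply comparative formation (double final consonant, add -er): 'thin' -> 'thinner'.

thinner


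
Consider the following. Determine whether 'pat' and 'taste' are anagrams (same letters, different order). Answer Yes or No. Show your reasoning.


Sorted letters of 'pat': 'apt'
Sorted letters of 'taste': 'aestt'
They do not match.

No


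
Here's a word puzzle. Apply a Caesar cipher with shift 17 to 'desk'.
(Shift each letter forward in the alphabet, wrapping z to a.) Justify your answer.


Shift each letter by 17: d -> u, e -> v, s -> j, k -> b. Result: 'uvjb'.

uvjb


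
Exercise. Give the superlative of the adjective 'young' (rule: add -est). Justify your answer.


Apply superlative formation (add -est): 'young' -> 'youngest'.

youngest


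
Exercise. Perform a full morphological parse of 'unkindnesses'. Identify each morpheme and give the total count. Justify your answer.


Step 1: Identify prefix: 'un' (meaning: not/reverse)
Step 2: Identify root: 'kind'
Step 3: Identify suffix(es): 'ness, es'
Decomposition: un- (prefix: not/reverse) + kind (root) + -ness (suffix: state of) + -es (plural)
Total morphemes: 4

4 morphemes (un- (prefix: not/reverse) + kind (root) + -ness (suffix: state of) + -es (plural))


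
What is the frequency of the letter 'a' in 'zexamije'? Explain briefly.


Letter 'a' in 'zexamije': found at position(s) 4 = 1 occurrence(s).

1


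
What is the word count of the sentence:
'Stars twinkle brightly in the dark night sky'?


Split into words: Stars | twinkle | brightly | in | the | dark | night | sky = 8 words.

8


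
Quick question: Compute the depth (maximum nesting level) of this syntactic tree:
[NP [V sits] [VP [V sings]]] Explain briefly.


Count bracket nesting levels:
'[' at pos 0: depth = 1
'[' at pos 4: depth = 2
'[' at pos 13: depth = 2
'[' at pos 17: depth = 3
Maximum depth reached: 3

3


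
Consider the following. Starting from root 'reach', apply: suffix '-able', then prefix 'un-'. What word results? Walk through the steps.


Step 1: Add suffix '-able' to 'reach' = 'reachable'
Step 2: Add prefix 'un-' to 'reachable' = 'unreachable'

unreachable


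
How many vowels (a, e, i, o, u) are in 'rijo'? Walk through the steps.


Vowels in 'rijo': i, o = 2 vowels.

2


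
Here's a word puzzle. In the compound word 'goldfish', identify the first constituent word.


Split 'goldfish' into 'gold' + 'fish'. The first part is 'gold'.

gold


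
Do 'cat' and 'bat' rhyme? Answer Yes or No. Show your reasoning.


Rime (stressed vowel + following sounds) of 'cat': -at = /æt/
Rime of 'bat': -at = /æt/
/æt/ and /æt/ are the same ending sound, so the words rhyme.

Yes


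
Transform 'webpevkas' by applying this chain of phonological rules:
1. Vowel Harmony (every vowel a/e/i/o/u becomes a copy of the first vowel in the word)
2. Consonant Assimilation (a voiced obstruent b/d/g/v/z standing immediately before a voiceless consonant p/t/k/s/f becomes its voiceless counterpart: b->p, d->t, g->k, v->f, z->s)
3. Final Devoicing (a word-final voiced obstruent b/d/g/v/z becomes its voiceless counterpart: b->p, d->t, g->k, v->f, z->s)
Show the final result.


Starting form: 'webpevkas'
Rule 1: Vowel Harmony: all vowels become 'e' (matching first vowel). 'webpevkas' -> 'webpevkes'
Rule 2: Consonant Assimilation: voiced obstruent before voiceless consonant becomes voiceless ('bp' -> 'pp', 'vk' -> 'fk'). 'webpevkes' -> 'weppefkes'
Rule 3: Final Devoicing: final consonant 's' is not one of the voiced obstruents b/d/g/v/z. No change.
Final form: 'weppefkes'

weppefkes


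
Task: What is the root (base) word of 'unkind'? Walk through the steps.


Remove prefix 'un' from 'unkind' to get root 'kind'.

kind


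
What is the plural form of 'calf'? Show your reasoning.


Apply rule: Change -f to -ves. 'calf' becomes 'calves'.

calves


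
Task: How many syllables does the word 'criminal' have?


Break 'criminal' into syllables: crim-i-nal -> crim | i | nal = 3 syllables

3 syllables


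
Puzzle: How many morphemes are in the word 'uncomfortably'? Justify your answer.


Decomposition: un- (prefix) + comfort (root) + -able (suffix) + -ly (suffix) = 4 morpheme(s)

4 morphemes


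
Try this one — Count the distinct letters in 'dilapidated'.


Unique letters in 'dilapidated': {a, d, e, i, l, p, t} = 7 distinct letters.

7


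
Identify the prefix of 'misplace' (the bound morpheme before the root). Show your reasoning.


The word 'misplace' = 'mis' (prefix) + 'place' (root). The prefix is 'mis'.

mis


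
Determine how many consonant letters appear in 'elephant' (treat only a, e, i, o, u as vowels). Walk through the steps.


Consonants in 'elephant': l, p, h, n, t = 5 consonants.

5


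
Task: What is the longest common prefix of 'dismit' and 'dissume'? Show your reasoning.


Compare from the start: 3 characters match: 'dis'. Mismatch at position 4: 'm' vs 's'.

dis


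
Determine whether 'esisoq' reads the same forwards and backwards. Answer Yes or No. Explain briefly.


Forward: 'esisoq'
Reversed: 'qosise'
They differ.

No


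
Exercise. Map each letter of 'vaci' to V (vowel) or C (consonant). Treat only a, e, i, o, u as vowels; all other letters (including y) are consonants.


Letter mapping: v = C, a = V, c = C, i = V.

CVCV


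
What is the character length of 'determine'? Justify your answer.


Spell out 'determine' and number each letter: d(1), e(2), t(3), e(4), r(5), m(6), i(7), n(8), e(9). Total: 9 letters.

9


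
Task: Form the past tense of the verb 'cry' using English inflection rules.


Apply rule: Change -y to -ied. 'cry' becomes 'cried'.

cried


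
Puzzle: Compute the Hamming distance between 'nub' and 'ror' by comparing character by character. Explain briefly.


Alignment:
Position 1: 'n' vs 'r' = DIFFER
Position 2: 'u' vs 'o' = DIFFER
Position 3: 'b' vs 'r' = DIFFER
Total differences: 3

3


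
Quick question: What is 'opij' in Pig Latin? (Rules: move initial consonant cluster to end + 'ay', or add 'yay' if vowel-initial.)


'opij' starts with a vowel, so add 'yay': 'opijyay'.

opijyay


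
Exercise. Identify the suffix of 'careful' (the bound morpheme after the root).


The word 'careful' = 'care' (root) + '-ful' (suffix). The suffix is '-ful'.

ful


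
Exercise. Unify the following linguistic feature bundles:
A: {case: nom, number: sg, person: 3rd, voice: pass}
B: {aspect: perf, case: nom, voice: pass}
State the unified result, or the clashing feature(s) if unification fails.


Compare features:
aspect: A=_ vs B=perf -> unified: perf
case: A=nom vs B=nom -> unified: nom
number: A=sg vs B=_ -> unified: sg
person: A=3rd vs B=_ -> unified: 3rd
voice: A=pass vs B=pass -> unified: pass
No clashes found.

Unified: {aspect: perf, case: nom, number: sg, person: 3rd, voice: pass}


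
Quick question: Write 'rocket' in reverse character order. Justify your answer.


Reverse 'rocket' character by character: 'tekcor'.

tekcor


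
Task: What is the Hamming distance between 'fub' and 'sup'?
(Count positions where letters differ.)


Alignment:
Position 1: 'f' vs 's' = DIFFER
Position 2: 'u' vs 'u' = match
Position 3: 'b' vs 'p' = DIFFER
Total differences: 2

2


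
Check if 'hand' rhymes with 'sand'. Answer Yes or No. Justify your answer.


Rime (stressed vowel + following sounds) of 'hand': -and = /ænd/
Rime of 'sand': -and = /ænd/
/ænd/ and /ænd/ are the same ending sound, so the words rhyme.

Yes


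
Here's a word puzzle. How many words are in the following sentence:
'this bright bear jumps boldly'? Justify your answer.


Split into words: this | bright | bear | jumps | boldly = 5 words.

5


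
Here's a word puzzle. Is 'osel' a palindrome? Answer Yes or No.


Forward: 'osel'
Reversed: 'leso'
They differ.

No


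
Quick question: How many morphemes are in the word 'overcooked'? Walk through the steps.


Decomposition: over- (prefix) + cook (root) + -ed (suffix) = 3 morpheme(s)

3 morphemes


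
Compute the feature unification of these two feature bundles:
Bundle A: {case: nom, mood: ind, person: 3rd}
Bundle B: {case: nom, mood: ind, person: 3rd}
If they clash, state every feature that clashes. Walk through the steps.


Compare features:
case: A=nom vs B=nom -> unified: nom
mood: A=ind vs B=ind -> unified: ind
person: A=3rd vs B=3rd -> unified: 3rd
No clashes found.

Unified: {case: nom, mood: ind, person: 3rd}


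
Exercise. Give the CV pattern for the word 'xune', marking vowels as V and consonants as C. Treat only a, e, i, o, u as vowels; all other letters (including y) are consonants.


Letter mapping: x = C, u = V, n = C, e = V.

CVCV


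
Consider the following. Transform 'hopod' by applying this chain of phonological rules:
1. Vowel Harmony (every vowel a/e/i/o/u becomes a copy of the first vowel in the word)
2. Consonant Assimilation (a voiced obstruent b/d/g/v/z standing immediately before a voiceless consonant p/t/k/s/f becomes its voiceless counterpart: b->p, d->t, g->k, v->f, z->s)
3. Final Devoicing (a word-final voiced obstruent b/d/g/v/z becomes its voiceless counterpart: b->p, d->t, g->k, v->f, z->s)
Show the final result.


Starting form: 'hopod'
Rule 1: Vowel Harmony: all vowels already match. No change.
Rule 2: Consonant Assimilation: no voiced obstruent (b/d/g/v/z) stands immediately before a voiceless consonant (p/t/k/s/f). No change.
Rule 3: Final Devoicing: word-final voiced obstruent 'd' becomes voiceless 't'. 'hopod' -> 'hopot'
Final form: 'hopot'

hopot


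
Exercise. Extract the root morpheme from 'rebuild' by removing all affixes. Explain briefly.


Remove prefix 're' from 'rebuild' to get root 'build'.

build


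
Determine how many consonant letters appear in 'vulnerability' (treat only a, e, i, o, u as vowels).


Consonants in 'vulnerability': v, l, n, r, b, l, t, y = 8 consonants.

8


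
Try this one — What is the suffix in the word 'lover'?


The word 'lover' = 'love' (root) + '-er' (suffix). The suffix is '-er'.

er


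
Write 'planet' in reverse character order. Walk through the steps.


Reverse 'planet' character by character: 'tenalp'.

tenalp


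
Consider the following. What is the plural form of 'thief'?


Apply rule: Change -f to -ves. 'thief' becomes 'thieves'.

thieves


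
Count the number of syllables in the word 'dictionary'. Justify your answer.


Break 'dictionary' into syllables: dic-tion-ar-y -> dic | tion | ar | y = 4 syllables

4 syllables


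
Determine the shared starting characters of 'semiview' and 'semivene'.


Compare from the start: 5 characters match: 'semiv'. Mismatch at position 6: 'i' vs 'e'.

semiv


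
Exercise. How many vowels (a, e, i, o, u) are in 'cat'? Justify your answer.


Vowels in 'cat': a = 1 vowels.

1


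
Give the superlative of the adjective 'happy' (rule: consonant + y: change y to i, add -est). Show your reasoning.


Apply superlative formation (consonant + y: change y to i, add -est): 'happy' -> 'happiest'.

happiest


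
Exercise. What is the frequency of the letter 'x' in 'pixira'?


Letter 'x' in 'pixira': found at position(s) 3 = 1 occurrence(s).

1


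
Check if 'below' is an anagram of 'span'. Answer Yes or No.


Sorted letters of 'below': 'below'
Sorted letters of 'span': 'anps'
They do not match.

No


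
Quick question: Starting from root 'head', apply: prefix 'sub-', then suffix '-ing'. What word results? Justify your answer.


Step 1: Add prefix 'sub-' to 'head' = 'subhead'
Step 2: Add suffix '-ing' to 'subhead' = 'subheading'

subheading


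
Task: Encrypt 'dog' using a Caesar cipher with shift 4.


Shift each letter by 4: d -> h, o -> s, g -> k. Result: 'hsk'.

hsk


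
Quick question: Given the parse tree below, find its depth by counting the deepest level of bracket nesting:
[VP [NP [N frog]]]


Count bracket nesting levels:
'[' at pos 0: depth = 1
'[' at pos 4: depth = 2
'[' at pos 8: depth = 3
Maximum depth reached: 3

3


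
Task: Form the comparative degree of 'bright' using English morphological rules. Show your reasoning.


Apply comparative formation (add -er): 'bright' -> 'brighter'.

brighter


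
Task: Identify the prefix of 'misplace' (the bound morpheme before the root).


The word 'misplace' = 'mis' (prefix) + 'place' (root). The prefix is 'mis'.

mis


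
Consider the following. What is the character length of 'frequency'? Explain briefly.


Spell out 'frequency' and number each letter: f(1), r(2), e(3), q(4), u(5), e(6), n(7), c(8), y(9). Total: 9 letters.

9


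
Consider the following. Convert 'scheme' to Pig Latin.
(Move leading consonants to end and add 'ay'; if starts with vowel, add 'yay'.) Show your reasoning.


'scheme': move consonant cluster 'sch' to end and add 'ay': 'emeschay'.

emeschay


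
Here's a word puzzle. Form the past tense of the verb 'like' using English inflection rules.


Apply rule: Add -d (word ends in -e). 'like' becomes 'liked'.

liked


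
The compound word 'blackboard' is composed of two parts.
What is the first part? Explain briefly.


Split 'blackboard' into 'black' + 'board'. The first part is 'black'.

black


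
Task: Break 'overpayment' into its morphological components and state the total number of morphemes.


Step 1: Identify prefix: 'over' (meaning: excessively)
Step 2: Identify root: 'pay'
Step 3: Identify suffix(es): 'ment'
Decomposition: over- (prefix: excessively) + pay (root) + -ment (suffix: action/result)
Total morphemes: 3

3 morphemes (over- (prefix: excessively) + pay (root) + -ment (suffix: action/result))


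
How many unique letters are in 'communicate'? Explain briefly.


Unique letters in 'communicate': {a, c, e, i, m, n, o, t, u} = 9 distinct letters.

9


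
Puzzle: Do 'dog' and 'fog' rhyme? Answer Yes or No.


Rime (stressed vowel + following sounds) of 'dog': -og = /ɒg/
Rime of 'fog': -og = /ɒg/
/ɒg/ and /ɒg/ are the same ending sound, so the words rhyme.

Yes


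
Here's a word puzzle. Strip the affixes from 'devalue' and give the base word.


Remove prefix 'de' from 'devalue' to get root 'value'.

value


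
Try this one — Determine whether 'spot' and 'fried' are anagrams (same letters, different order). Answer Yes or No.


Sorted letters of 'spot': 'opst'
Sorted letters of 'fried': 'defir'
They do not match.

No


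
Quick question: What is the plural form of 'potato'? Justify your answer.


Apply rule: Add -es (consonant + o). 'potato' becomes 'potatoes'.

potatoes


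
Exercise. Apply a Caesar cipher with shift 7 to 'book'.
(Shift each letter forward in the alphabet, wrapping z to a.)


Shift each letter by 7: b -> i, o -> v, o -> v, k -> r. Result: 'ivvr'.

ivvr


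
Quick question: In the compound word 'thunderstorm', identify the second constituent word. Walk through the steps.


Split 'thunderstorm' into 'thunder' + 'storm'. The second part is 'storm'.

storm


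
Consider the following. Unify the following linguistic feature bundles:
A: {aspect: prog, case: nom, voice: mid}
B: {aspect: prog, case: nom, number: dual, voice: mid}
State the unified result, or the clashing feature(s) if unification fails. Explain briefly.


Compare features:
aspect: A=prog vs B=prog -> unified: prog
case: A=nom vs B=nom -> unified: nom
number: A=_ vs B=dual -> unified: dual
voice: A=mid vs B=mid -> unified: mid
No clashes found.

Unified: {aspect: prog, case: nom, number: dual, voice: mid}


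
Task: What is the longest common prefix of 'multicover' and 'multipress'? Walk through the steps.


Compare from the start: 5 characters match: 'multi'. Mismatch at position 6: 'c' vs 'p'.

multi


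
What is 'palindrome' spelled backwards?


Reverse 'palindrome' character by character: 'emordnilap'.

emordnilap


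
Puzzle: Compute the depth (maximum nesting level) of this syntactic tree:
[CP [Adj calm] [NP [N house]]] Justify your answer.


Count bracket nesting levels:
'[' at pos 0: depth = 1
'[' at pos 4: depth = 2
'[' at pos 15: depth = 2
'[' at pos 19: depth = 3
Maximum depth reached: 3

3


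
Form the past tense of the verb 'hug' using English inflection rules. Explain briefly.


Apply rule: Double final consonant and add -ed. 'hug' becomes 'hugged'.

hugged


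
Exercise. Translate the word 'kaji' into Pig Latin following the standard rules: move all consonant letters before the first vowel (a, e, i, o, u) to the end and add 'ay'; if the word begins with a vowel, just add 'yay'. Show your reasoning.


'kaji': move consonant cluster 'k' to end and add 'ay': 'ajikay'.

ajikay


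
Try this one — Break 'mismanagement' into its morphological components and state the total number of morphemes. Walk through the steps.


Step 1: Identify prefix: 'mis' (meaning: wrongly)
Step 2: Identify root: 'manage'
Step 3: Identify suffix(es): 'ment'
Decomposition: mis- (prefix: wrongly) + manage (root) + -ment (suffix: action/result)
Total morphemes: 3

3 morphemes (mis- (prefix: wrongly) + manage (root) + -ment (suffix: action/result))


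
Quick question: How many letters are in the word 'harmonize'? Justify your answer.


Spell out 'harmonize' and number each letter: h(1), a(2), r(3), m(4), o(5), n(6), i(7), z(8), e(9). Total: 9 letters.

9


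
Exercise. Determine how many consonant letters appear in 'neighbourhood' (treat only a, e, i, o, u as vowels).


Consonants in 'neighbourhood': n, g, h, b, r, h, d = 7 consonants.

7


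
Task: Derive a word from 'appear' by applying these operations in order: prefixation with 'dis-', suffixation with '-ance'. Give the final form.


Step 1: Add prefix 'dis-' to 'appear' = 'disappear'
Step 2: Add suffix '-ance' to 'disappear' = 'disappearance'

disappearance


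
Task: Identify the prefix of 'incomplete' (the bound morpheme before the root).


The word 'incomplete' = 'in' (prefix) + 'complete' (root). The prefix is 'in'.

in


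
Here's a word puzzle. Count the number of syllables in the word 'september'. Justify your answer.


Break 'september' into syllables: sep-tem-ber -> sep | tem | ber = 3 syllables

3 syllables


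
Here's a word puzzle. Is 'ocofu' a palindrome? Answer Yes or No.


Forward: 'ocofu'
Reversed: 'ufoco'
They differ.

No


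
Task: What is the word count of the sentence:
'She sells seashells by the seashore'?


Split into words: She | sells | seashells | by | the | seashore = 6 words.

6


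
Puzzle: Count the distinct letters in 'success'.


Unique letters in 'success': {c, e, s, u} = 4 distinct letters.

4


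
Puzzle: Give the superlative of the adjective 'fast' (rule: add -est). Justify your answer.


Apply superlative formation (add -est): 'fast' -> 'fastest'.

fastest


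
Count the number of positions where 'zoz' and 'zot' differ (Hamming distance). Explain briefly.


Alignment:
Position 1: 'z' vs 'z' = match
Position 2: 'o' vs 'o' = match
Position 3: 'z' vs 't' = DIFFER
Total differences: 1

1


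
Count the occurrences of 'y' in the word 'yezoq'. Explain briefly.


Letter 'y' in 'yezoq': found at position(s) 1 = 1 occurrence(s).

1


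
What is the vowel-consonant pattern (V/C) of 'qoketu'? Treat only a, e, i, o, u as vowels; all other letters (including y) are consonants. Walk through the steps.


Letter mapping: q = C, o = V, k = C, e = V, t = C, u = V.

CVCVCV


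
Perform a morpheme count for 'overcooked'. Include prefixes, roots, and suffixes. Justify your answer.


Decomposition: over- (prefix) + cook (root) + -ed (suffix) = 3 morpheme(s)

3 morphemes


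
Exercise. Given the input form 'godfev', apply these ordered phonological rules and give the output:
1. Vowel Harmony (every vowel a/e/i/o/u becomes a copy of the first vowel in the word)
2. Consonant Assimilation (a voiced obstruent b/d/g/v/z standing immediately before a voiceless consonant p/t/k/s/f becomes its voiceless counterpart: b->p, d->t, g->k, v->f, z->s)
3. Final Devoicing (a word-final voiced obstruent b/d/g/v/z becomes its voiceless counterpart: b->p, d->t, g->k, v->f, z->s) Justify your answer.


Starting form: 'godfev'
Rule 1: Vowel Harmony: all vowels become 'o' (matching first vowel). 'godfev' -> 'godfov'
Rule 2: Consonant Assimilation: voiced obstruent before voiceless consonant becomes voiceless ('df' -> 'tf'). 'godfov' -> 'gotfov'
Rule 3: Final Devoicing: word-final voiced obstruent 'v' becomes voiceless 'f'. 'gotfov' -> 'gotfof'
Final form: 'gotfof'

gotfof


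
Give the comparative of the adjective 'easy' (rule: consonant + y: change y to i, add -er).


Apply comparative formation (consonant + y: change y to i, add -er): 'easy' -> 'easier'.

easier


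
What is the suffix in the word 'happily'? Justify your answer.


The word 'happily' = 'happy' (root) + '-ly' (suffix). The suffix is '-ly'.

ly


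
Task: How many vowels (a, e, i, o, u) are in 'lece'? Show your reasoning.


Vowels in 'lece': e, e = 2 vowels.

2


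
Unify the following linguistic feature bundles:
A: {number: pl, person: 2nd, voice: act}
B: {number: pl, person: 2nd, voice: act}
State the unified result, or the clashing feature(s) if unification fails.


Compare features:
number: A=pl vs B=pl -> unified: pl
person: A=2nd vs B=2nd -> unified: 2nd
voice: A=act vs B=act -> unified: act
No clashes found.

Unified: {number: pl, person: 2nd, voice: act}
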